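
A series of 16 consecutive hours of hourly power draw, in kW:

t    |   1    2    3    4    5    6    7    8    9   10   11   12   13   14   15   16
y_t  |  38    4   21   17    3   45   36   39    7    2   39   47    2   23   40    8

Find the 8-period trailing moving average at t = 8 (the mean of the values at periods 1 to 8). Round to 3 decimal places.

Sum of periods 1–8: 38 + 4 + 21 + 17 + 3 + 45 + 36 + 39 = 203
Divide by 8: 203 / 8 = 25.375

25.375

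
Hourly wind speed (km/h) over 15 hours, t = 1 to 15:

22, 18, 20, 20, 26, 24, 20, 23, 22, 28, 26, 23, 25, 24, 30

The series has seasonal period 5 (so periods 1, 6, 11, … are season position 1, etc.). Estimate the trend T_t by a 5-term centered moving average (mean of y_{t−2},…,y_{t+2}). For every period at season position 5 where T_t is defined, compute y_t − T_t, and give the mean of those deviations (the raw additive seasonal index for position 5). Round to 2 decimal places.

Season position 5 occurs at t = 5, 10 (where T_t is defined).
t=5: T_5 = 22.0000; y_5 − T_5 = 26 − 22.0000 = 4.0000
t=10: T_10 = 24.4000; y_10 − T_10 = 28 − 24.4000 = 3.6000
Mean deviation: (4.0000 + 3.6000) / 2 = 3.80

3.80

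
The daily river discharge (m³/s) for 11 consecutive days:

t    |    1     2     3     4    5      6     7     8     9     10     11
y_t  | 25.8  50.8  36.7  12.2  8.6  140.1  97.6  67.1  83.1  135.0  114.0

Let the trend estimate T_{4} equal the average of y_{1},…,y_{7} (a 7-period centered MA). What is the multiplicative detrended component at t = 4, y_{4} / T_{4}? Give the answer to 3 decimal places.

Trend T_4 = (25.8 + 50.8 + 36.7 + 12.2 + 8.6 + 140.1 + 97.6) / 7 = 371.8/7 = 53.11429
Ratio to trend: 12.2 / 53.11429 = 0.230

0.230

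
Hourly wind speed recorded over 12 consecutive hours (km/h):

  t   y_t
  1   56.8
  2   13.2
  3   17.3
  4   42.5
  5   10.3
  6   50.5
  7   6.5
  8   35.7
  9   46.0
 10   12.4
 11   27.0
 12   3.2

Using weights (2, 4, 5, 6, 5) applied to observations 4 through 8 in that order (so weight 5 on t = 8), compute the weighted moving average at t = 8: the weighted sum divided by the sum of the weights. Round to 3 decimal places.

Weighted sum: 2·42.5 + 4·10.3 + 5·50.5 + 6·6.5 + 5·35.7 = 85.0 + 41.2 + 252.5 + 39.0 + 178.5 = 596.2
Weight total: 2 + 4 + 5 + 6 + 5 = 22
WMA = 596.2 / 22 = 27.100

27.100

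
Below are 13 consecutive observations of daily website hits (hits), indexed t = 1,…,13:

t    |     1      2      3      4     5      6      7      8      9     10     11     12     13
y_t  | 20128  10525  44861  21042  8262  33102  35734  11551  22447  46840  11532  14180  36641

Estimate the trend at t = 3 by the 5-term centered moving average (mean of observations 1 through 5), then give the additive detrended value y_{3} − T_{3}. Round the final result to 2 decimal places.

Trend T_3 = (20128 + 10525 + 44861 + 21042 + 8262) / 5 = 104818/5 = 20963.6000
Detrended value: 44861 − 20963.6000 = 23897.40

23897.40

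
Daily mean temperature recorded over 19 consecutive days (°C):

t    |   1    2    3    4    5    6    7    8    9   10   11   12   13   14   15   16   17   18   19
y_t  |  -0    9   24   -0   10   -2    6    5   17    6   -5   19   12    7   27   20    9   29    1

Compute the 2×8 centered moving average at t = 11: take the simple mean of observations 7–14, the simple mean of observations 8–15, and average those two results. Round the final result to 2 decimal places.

Sum over 7–14: 6 + 5 + 17 + 6 + (-5) + 19 + 12 + 7 = 67
Sum over 8–15: 5 + 17 + 6 + (-5) + 19 + 12 + 7 + 27 = 88
CMA at t=11 = (67 + 88) / (2·8) = 155 / 16 = 9.69

9.69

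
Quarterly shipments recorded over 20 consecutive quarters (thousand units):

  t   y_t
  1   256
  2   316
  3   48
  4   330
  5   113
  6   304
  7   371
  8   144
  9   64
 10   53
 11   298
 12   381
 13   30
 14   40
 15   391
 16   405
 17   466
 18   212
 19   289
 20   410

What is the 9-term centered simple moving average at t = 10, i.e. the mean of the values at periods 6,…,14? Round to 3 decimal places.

Sum of periods 6–14: 304 + 371 + 144 + 64 + 53 + 298 + 381 + 30 + 40 = 1685
Divide by 9: 1685 / 9 = 187.222

187.222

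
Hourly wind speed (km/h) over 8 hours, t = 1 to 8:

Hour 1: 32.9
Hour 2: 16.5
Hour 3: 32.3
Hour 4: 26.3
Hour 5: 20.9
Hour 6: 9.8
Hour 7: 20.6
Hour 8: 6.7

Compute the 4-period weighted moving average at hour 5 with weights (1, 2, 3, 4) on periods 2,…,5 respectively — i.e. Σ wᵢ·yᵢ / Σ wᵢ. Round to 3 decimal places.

24.360

Weighted sum: 1·16.5 + 2·32.3 + 3·26.3 + 4·20.9 = 16.5 + 64.6 + 78.9 + 83.6 = 243.6
Weight total: 1 + 2 + 3 + 4 = 10
WMA = 243.6 / 10 = 24.360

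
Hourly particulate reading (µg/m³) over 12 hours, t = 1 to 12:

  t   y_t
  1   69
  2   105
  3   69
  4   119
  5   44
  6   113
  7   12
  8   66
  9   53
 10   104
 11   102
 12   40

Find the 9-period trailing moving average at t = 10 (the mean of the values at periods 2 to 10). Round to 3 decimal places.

Sum of periods 2–10: 105 + 69 + 119 + 44 + 113 + 12 + 66 + 53 + 104 = 685
Divide by 9: 685 / 9 = 76.111

76.111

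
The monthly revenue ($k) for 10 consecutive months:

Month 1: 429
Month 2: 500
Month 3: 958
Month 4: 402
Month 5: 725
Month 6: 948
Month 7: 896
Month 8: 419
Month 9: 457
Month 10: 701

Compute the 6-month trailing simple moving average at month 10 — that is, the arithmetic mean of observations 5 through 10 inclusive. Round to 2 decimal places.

Sum of periods 5–10: 725 + 948 + 896 + 419 + 457 + 701 = 4146
Divide by 6: 4146 / 6 = 691.00

691.00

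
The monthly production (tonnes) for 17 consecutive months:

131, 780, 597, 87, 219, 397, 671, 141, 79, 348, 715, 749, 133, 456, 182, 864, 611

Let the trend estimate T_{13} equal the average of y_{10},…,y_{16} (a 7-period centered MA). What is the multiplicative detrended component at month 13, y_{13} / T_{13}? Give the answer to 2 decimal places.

Trend T_13 = (348 + 715 + 749 + 133 + 456 + 182 + 864) / 7 = 3447/7 = 492.4286
Ratio to trend: 133 / 492.4286 = 0.27

0.27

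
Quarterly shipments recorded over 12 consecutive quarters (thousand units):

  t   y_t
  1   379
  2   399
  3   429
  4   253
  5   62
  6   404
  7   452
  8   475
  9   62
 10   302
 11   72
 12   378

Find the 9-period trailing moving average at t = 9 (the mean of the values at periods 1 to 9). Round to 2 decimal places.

Sum of periods 1–9: 379 + 399 + 429 + 253 + 62 + 404 + 452 + 475 + 62 = 2915
Divide by 9: 2915 / 9 = 323.89

323.89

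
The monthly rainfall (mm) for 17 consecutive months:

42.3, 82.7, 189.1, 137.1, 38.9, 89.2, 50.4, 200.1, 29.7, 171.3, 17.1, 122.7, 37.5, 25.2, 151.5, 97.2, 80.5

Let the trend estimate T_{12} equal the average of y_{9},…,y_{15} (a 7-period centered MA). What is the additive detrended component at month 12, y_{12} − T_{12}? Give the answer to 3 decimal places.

43.414

Trend T_12 = (29.7 + 171.3 + 17.1 + 122.7 + 37.5 + 25.2 + 151.5) / 7 = 555.0/7 = 79.28571
Detrended value: 122.7 − 79.28571 = 43.414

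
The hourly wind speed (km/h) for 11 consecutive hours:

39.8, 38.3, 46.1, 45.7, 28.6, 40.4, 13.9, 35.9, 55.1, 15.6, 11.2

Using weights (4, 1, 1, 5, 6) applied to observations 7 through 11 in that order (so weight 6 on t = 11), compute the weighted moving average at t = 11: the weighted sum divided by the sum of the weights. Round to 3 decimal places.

Weighted sum: 4·13.9 + 1·35.9 + 1·55.1 + 5·15.6 + 6·11.2 = 55.6 + 35.9 + 55.1 + 78.0 + 67.2 = 291.8
Weight total: 4 + 1 + 1 + 5 + 6 = 17
WMA = 291.8 / 17 = 17.165

17.165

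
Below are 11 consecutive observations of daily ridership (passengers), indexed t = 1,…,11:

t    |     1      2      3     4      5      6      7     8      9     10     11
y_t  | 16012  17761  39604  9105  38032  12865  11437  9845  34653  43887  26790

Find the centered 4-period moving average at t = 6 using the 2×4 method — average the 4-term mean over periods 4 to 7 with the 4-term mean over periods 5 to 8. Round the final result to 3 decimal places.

17952.250

Sum over 4–7: 9105 + 38032 + 12865 + 11437 = 71439
Sum over 5–8: 38032 + 12865 + 11437 + 9845 = 72179
CMA at t=6 = (71439 + 72179) / (2·4) = 143618 / 8 = 17952.250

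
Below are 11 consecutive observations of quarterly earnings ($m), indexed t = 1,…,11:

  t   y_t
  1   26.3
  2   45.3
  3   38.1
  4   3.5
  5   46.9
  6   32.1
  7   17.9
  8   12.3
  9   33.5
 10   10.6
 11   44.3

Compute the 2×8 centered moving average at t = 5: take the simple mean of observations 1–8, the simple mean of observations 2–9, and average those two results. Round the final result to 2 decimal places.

28.25

Sum over 1–8: 26.3 + 45.3 + 38.1 + 3.5 + 46.9 + 32.1 + 17.9 + 12.3 = 222.4
Sum over 2–9: 45.3 + 38.1 + 3.5 + 46.9 + 32.1 + 17.9 + 12.3 + 33.5 = 229.6
CMA at t=5 = (222.4 + 229.6) / (2·8) = 452.0 / 16 = 28.25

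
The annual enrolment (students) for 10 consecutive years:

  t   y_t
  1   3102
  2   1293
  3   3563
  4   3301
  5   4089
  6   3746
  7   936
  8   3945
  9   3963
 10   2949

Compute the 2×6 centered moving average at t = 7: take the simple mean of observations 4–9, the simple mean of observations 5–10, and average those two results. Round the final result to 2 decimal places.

3300.67

Sum over 4–9: 3301 + 4089 + 3746 + 936 + 3945 + 3963 = 19980
Sum over 5–10: 4089 + 3746 + 936 + 3945 + 3963 + 2949 = 19628
CMA at t=7 = (19980 + 19628) / (2·6) = 39608 / 12 = 3300.67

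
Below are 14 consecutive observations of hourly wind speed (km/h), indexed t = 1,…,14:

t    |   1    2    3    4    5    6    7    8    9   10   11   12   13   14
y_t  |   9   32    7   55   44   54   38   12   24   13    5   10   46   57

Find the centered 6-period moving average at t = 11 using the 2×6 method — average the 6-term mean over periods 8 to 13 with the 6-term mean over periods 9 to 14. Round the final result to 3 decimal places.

Sum over 8–13: 12 + 24 + 13 + 5 + 10 + 46 = 110
Sum over 9–14: 24 + 13 + 5 + 10 + 46 + 57 = 155
CMA at t=11 = (110 + 155) / (2·6) = 265 / 12 = 22.083

22.083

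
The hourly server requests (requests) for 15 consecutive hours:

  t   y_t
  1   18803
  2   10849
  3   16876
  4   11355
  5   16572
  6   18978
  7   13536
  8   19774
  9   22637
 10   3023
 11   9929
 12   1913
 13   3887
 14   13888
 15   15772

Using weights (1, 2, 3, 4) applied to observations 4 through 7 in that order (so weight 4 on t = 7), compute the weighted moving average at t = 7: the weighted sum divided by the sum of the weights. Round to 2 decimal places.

15557.70

Weighted sum: 1·11355 + 2·16572 + 3·18978 + 4·13536 = 11355 + 33144 + 56934 + 54144 = 155577
Weight total: 1 + 2 + 3 + 4 = 10
WMA = 155577 / 10 = 15557.70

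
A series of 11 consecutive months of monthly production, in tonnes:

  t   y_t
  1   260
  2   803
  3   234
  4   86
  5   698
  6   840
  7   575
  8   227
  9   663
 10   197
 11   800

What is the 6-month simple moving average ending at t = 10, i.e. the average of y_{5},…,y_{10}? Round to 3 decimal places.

533.333

Sum of periods 5–10: 698 + 840 + 575 + 227 + 663 + 197 = 3200
Divide by 6: 3200 / 6 = 533.333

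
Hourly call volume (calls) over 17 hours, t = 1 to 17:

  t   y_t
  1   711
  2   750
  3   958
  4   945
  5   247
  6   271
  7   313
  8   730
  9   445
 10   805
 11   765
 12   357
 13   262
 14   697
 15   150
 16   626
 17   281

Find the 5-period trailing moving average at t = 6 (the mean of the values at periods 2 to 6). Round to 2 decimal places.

634.20

Sum of periods 2–6: 750 + 958 + 945 + 247 + 271 = 3171
Divide by 5: 3171 / 5 = 634.20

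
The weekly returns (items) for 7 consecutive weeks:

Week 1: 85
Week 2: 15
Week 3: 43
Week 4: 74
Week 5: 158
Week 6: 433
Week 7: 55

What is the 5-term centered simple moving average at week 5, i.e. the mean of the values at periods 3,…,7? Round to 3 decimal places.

Sum of periods 3–7: 43 + 74 + 158 + 433 + 55 = 763
Divide by 5: 763 / 5 = 152.600

152.600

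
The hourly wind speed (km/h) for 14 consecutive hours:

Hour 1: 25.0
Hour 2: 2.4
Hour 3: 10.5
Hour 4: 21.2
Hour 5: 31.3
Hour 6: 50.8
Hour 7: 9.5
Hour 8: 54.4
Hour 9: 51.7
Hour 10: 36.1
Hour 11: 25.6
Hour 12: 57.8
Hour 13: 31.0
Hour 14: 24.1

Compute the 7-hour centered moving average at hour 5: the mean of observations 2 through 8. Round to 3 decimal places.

25.729

Sum of periods 2–8: 2.4 + 10.5 + 21.2 + 31.3 + 50.8 + 9.5 + 54.4 = 180.1
Divide by 7: 180.1 / 7 = 25.729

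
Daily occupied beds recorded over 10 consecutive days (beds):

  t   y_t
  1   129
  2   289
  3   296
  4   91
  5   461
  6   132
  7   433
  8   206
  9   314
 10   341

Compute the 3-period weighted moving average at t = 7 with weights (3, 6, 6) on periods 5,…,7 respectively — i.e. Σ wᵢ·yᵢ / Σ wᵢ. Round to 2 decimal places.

318.20

Weighted sum: 3·461 + 6·132 + 6·433 = 1383 + 792 + 2598 = 4773
Weight total: 3 + 6 + 6 = 15
WMA = 4773 / 15 = 318.20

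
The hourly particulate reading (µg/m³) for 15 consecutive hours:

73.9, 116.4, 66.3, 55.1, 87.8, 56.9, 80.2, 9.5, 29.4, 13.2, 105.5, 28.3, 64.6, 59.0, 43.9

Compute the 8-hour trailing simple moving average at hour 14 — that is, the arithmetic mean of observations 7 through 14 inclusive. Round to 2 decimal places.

48.71

Sum of periods 7–14: 80.2 + 9.5 + 29.4 + 13.2 + 105.5 + 28.3 + 64.6 + 59.0 = 389.7
Divide by 8: 389.7 / 8 = 48.71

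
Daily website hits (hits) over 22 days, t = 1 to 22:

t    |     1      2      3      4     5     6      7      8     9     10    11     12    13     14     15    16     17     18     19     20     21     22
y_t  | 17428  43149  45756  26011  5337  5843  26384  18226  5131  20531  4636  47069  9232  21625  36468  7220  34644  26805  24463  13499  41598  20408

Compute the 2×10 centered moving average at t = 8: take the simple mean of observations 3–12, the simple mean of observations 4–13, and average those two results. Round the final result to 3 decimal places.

18666.200

Sum over 3–12: 45756 + 26011 + 5337 + 5843 + 26384 + 18226 + 5131 + 20531 + 4636 + 47069 = 204924
Sum over 4–13: 26011 + 5337 + 5843 + 26384 + 18226 + 5131 + 20531 + 4636 + 47069 + 9232 = 168400
CMA at t=8 = (204924 + 168400) / (2·10) = 373324 / 20 = 18666.200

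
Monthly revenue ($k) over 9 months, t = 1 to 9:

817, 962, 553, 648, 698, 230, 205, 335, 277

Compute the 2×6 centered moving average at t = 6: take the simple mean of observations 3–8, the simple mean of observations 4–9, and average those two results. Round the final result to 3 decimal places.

421.833

Sum over 3–8: 553 + 648 + 698 + 230 + 205 + 335 = 2669
Sum over 4–9: 648 + 698 + 230 + 205 + 335 + 277 = 2393
CMA at t=6 = (2669 + 2393) / (2·6) = 5062 / 12 = 421.833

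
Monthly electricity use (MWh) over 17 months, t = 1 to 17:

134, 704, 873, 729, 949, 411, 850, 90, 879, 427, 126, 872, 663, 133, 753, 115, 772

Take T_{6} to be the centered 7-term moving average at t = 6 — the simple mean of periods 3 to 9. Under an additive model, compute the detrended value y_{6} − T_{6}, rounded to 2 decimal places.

Trend T_6 = (873 + 729 + 949 + 411 + 850 + 90 + 879) / 7 = 4781/7 = 683.0000
Detrended value: 411 − 683.0000 = -272.00

-272.00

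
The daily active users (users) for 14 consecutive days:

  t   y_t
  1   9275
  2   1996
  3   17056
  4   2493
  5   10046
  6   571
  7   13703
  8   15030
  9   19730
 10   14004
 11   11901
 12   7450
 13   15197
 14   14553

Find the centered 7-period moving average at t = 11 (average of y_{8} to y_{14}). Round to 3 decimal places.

13980.714

Sum of periods 8–14: 15030 + 19730 + 14004 + 11901 + 7450 + 15197 + 14553 = 97865
Divide by 7: 97865 / 7 = 13980.714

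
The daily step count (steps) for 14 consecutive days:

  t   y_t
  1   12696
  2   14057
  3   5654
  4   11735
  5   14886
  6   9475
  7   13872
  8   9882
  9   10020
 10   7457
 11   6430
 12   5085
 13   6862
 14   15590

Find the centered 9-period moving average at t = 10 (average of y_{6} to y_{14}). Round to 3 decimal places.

Sum of periods 6–14: 9475 + 13872 + 9882 + 10020 + 7457 + 6430 + 5085 + 6862 + 15590 = 84673
Divide by 9: 84673 / 9 = 9408.111

9408.111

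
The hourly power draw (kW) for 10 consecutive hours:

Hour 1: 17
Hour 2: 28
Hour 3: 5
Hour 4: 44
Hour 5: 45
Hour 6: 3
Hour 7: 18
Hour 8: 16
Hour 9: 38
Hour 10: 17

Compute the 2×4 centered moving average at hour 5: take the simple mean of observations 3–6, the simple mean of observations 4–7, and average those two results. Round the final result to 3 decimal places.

25.875

Sum over 3–6: 5 + 44 + 45 + 3 = 97
Sum over 4–7: 44 + 45 + 3 + 18 = 110
CMA at t=5 = (97 + 110) / (2·4) = 207 / 8 = 25.875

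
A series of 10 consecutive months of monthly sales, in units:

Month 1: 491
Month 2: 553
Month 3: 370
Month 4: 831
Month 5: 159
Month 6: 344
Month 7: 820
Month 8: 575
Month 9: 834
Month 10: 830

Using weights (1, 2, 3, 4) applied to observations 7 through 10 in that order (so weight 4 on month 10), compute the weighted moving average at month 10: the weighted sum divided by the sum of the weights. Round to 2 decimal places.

Weighted sum: 1·820 + 2·575 + 3·834 + 4·830 = 820 + 1150 + 2502 + 3320 = 7792
Weight total: 1 + 2 + 3 + 4 = 10
WMA = 7792 / 10 = 779.20

779.20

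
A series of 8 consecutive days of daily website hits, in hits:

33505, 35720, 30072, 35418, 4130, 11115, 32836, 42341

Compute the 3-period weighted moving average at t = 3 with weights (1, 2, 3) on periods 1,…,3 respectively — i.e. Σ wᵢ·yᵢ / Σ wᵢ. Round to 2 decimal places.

32526.83

Weighted sum: 1·33505 + 2·35720 + 3·30072 = 33505 + 71440 + 90216 = 195161
Weight total: 1 + 2 + 3 = 6
WMA = 195161 / 6 = 32526.83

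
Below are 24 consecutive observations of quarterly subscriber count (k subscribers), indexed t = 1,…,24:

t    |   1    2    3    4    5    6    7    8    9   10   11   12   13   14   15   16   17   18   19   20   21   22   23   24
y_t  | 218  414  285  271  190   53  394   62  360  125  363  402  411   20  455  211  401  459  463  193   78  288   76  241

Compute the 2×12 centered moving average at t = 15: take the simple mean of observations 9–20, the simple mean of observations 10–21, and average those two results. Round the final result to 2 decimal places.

310.17

Sum over 9–20: 360 + 125 + 363 + 402 + 411 + 20 + 455 + 211 + 401 + 459 + 463 + 193 = 3863
Sum over 10–21: 125 + 363 + 402 + 411 + 20 + 455 + 211 + 401 + 459 + 463 + 193 + 78 = 3581
CMA at t=15 = (3863 + 3581) / (2·12) = 7444 / 24 = 310.17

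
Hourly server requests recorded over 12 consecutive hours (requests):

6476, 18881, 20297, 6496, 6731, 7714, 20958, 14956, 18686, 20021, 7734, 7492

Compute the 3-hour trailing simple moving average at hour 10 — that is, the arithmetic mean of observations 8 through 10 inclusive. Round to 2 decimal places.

17887.67

Sum of periods 8–10: 14956 + 18686 + 20021 = 53663
Divide by 3: 53663 / 3 = 17887.67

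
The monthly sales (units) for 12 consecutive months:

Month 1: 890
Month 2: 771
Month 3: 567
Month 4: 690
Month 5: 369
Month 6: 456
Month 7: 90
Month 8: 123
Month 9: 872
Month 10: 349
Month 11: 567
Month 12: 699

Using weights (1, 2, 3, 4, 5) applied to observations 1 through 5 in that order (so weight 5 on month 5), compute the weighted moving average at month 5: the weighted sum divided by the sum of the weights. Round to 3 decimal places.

582.533

Weighted sum: 1·890 + 2·771 + 3·567 + 4·690 + 5·369 = 890 + 1542 + 1701 + 2760 + 1845 = 8738
Weight total: 1 + 2 + 3 + 4 + 5 = 15
WMA = 8738 / 15 = 582.533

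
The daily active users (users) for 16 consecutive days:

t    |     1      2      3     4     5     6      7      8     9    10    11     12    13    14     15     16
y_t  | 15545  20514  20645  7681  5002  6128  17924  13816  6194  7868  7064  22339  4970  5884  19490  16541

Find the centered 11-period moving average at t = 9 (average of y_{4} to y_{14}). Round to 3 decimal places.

Sum of periods 4–14: 7681 + 5002 + 6128 + 17924 + 13816 + 6194 + 7868 + 7064 + 22339 + 4970 + 5884 = 104870
Divide by 11: 104870 / 11 = 9533.636

9533.636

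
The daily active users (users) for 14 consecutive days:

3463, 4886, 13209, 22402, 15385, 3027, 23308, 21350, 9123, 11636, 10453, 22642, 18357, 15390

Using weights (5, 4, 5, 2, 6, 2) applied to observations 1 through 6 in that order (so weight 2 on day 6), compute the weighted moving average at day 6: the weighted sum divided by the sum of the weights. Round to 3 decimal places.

Weighted sum: 5·3463 + 4·4886 + 5·13209 + 2·22402 + 6·15385 + 2·3027 = 17315 + 19544 + 66045 + 44804 + 92310 + 6054 = 246072
Weight total: 5 + 4 + 5 + 2 + 6 + 2 = 24
WMA = 246072 / 24 = 10253.000

10253.000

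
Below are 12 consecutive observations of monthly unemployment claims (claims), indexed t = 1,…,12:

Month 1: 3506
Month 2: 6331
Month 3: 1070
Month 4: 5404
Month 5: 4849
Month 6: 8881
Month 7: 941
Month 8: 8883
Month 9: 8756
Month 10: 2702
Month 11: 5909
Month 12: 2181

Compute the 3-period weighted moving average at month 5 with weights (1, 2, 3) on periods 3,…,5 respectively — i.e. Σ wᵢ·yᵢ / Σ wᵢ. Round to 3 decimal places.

4404.167

Weighted sum: 1·1070 + 2·5404 + 3·4849 = 1070 + 10808 + 14547 = 26425
Weight total: 1 + 2 + 3 = 6
WMA = 26425 / 6 = 4404.167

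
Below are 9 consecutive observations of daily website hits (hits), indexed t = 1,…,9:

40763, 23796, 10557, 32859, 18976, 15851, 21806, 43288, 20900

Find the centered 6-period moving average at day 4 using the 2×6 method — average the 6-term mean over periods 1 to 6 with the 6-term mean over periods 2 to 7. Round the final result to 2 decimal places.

Sum over 1–6: 40763 + 23796 + 10557 + 32859 + 18976 + 15851 = 142802
Sum over 2–7: 23796 + 10557 + 32859 + 18976 + 15851 + 21806 = 123845
CMA at t=4 = (142802 + 123845) / (2·6) = 266647 / 12 = 22220.58

22220.58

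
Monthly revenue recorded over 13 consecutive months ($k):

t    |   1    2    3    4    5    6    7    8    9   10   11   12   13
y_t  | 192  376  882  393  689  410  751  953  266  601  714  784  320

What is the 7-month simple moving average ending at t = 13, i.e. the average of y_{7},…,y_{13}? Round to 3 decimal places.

627.000

Sum of periods 7–13: 751 + 953 + 266 + 601 + 714 + 784 + 320 = 4389
Divide by 7: 4389 / 7 = 627.000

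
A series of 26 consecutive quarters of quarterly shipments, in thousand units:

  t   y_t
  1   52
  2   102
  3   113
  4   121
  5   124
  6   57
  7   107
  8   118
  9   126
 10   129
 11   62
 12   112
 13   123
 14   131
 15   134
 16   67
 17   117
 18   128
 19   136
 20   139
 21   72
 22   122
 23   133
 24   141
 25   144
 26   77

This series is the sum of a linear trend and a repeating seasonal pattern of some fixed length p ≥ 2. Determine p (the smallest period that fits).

First differences y_{t+1} − y_t: 50, 11, 8, 3, -67, 50, 11, 8, 3, -67, 50, 11, …
The difference pattern repeats every 5 terms and not for any smaller step, so p = 5.

5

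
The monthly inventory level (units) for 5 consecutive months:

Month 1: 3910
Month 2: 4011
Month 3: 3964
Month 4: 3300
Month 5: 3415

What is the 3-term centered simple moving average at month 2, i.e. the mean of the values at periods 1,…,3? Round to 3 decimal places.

3961.667

Sum of periods 1–3: 3910 + 4011 + 3964 = 11885
Divide by 3: 11885 / 3 = 3961.667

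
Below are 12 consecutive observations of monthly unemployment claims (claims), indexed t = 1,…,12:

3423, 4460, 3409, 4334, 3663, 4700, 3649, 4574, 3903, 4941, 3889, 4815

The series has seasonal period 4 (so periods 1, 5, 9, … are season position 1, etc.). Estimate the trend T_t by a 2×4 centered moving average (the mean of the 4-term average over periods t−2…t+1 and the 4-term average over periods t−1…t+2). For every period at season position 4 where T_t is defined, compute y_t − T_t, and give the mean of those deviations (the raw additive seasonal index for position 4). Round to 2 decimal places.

Season position 4 occurs at t = 4, 8 (where T_t is defined).
t=4: T_4 = 3996.5000; y_4 − T_4 = 4334 − 3996.5000 = 337.5000
t=8: T_8 = 4236.6250; y_8 − T_8 = 4574 − 4236.6250 = 337.3750
Mean deviation: (337.5000 + 337.3750) / 2 = 337.44

337.44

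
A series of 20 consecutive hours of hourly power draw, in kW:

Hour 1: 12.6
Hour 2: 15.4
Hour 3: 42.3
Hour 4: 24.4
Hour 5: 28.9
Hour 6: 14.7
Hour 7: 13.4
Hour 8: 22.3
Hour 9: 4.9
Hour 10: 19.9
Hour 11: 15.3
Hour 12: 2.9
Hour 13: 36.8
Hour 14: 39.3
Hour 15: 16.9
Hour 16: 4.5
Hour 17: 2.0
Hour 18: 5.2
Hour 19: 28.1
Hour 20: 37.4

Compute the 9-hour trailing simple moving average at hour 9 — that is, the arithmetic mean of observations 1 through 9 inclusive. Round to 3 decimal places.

19.878

Sum of periods 1–9: 12.6 + 15.4 + 42.3 + 24.4 + 28.9 + 14.7 + 13.4 + 22.3 + 4.9 = 178.9
Divide by 9: 178.9 / 9 = 19.878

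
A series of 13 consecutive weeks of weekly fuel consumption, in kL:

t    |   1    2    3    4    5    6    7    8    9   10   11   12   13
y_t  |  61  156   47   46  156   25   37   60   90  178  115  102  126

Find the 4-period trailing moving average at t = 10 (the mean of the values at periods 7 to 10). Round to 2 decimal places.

Sum of periods 7–10: 37 + 60 + 90 + 178 = 365
Divide by 4: 365 / 4 = 91.25

91.25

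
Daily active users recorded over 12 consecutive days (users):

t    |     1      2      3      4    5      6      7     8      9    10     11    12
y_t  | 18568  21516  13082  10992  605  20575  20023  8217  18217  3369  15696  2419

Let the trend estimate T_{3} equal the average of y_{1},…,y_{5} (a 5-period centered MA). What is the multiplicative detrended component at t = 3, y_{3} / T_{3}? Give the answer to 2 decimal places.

Trend T_3 = (18568 + 21516 + 13082 + 10992 + 605) / 5 = 64763/5 = 12952.6000
Ratio to trend: 13082 / 12952.6000 = 1.01

1.01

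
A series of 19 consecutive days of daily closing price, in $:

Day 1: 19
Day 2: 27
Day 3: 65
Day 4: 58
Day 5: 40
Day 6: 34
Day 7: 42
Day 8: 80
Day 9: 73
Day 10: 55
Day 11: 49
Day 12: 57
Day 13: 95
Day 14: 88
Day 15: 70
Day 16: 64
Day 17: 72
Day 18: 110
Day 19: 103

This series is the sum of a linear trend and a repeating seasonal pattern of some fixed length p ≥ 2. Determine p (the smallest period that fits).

First differences y_{t+1} − y_t: 8, 38, -7, -18, -6, 8, 38, -7, -18, -6, 8, 38, …
The difference pattern repeats every 5 terms and not for any smaller step, so p = 5.

5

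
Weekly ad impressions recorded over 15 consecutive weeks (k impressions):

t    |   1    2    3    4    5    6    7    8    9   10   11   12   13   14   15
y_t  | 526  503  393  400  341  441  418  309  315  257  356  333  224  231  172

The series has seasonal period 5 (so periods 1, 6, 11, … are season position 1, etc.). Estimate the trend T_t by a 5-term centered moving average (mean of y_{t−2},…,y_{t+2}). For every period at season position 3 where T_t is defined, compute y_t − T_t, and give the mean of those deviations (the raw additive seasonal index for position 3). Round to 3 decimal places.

Season position 3 occurs at t = 3, 8, 13 (where T_t is defined).
t=3: T_3 = 432.60000; y_3 − T_3 = 393 − 432.60000 = -39.60000
t=8: T_8 = 348.00000; y_8 − T_8 = 309 − 348.00000 = -39.00000
t=13: T_13 = 263.20000; y_13 − T_13 = 224 − 263.20000 = -39.20000
Mean deviation: (-39.60000 + -39.00000 + -39.20000) / 3 = -39.267

-39.267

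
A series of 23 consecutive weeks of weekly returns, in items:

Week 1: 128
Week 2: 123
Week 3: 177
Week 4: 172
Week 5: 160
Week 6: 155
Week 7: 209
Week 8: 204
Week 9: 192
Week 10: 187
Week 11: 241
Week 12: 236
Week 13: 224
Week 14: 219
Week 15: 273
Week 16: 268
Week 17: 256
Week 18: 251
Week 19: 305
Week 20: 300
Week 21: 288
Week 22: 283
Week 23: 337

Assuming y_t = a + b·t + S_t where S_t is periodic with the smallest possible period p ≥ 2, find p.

4

First differences y_{t+1} − y_t: -5, 54, -5, -12, -5, 54, -5, -12, -5, 54, …
The difference pattern repeats every 4 terms and not for any smaller step, so p = 4.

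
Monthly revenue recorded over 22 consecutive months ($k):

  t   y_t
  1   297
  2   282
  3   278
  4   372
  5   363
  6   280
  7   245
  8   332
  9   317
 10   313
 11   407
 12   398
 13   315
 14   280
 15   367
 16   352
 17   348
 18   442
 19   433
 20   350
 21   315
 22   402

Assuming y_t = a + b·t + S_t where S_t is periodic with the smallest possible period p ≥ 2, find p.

7

First differences y_{t+1} − y_t: -15, -4, 94, -9, -83, -35, 87, -15, -4, 94, -9, -83, -35, 87, -15, -4, …
The difference pattern repeats every 7 terms and not for any smaller step, so p = 7.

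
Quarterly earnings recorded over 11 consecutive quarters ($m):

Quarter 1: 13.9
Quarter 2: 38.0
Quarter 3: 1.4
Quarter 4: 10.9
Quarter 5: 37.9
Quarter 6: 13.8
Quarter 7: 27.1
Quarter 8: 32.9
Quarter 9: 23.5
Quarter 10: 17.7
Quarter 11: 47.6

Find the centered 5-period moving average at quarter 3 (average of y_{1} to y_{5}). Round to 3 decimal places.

20.420

Sum of periods 1–5: 13.9 + 38.0 + 1.4 + 10.9 + 37.9 = 102.1
Divide by 5: 102.1 / 5 = 20.420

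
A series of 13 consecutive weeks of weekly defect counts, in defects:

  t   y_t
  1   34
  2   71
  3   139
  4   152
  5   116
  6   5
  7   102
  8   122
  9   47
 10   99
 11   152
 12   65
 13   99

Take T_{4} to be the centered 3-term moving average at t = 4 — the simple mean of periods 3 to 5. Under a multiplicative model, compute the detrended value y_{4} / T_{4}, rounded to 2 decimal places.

Trend T_4 = (139 + 152 + 116) / 3 = 407/3 = 135.6667
Ratio to trend: 152 / 135.6667 = 1.12

1.12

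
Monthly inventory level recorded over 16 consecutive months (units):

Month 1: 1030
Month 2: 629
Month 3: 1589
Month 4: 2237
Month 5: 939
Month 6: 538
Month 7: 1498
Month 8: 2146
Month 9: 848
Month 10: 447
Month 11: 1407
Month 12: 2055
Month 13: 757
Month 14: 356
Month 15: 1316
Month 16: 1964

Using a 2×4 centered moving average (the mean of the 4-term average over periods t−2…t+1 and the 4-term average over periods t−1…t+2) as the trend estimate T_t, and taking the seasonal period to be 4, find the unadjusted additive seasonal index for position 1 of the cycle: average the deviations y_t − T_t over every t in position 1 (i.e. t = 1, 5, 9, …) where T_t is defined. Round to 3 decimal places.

-375.375

Season position 1 occurs at t = 5, 9, 13 (where T_t is defined).
t=5: T_5 = 1314.37500; y_5 − T_5 = 939 − 1314.37500 = -375.37500
t=9: T_9 = 1223.37500; y_9 − T_9 = 848 − 1223.37500 = -375.37500
t=13: T_13 = 1132.37500; y_13 − T_13 = 757 − 1132.37500 = -375.37500
Mean deviation: (-375.37500 + -375.37500 + -375.37500) / 3 = -375.375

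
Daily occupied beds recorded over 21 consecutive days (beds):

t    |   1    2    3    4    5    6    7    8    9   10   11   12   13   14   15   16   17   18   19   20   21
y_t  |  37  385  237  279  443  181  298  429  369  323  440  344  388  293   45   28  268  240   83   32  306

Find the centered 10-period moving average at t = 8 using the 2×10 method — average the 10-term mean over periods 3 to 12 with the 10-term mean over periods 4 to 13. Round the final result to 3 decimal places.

341.850

Sum over 3–12: 237 + 279 + 443 + 181 + 298 + 429 + 369 + 323 + 440 + 344 = 3343
Sum over 4–13: 279 + 443 + 181 + 298 + 429 + 369 + 323 + 440 + 344 + 388 = 3494
CMA at t=8 = (3343 + 3494) / (2·10) = 6837 / 20 = 341.850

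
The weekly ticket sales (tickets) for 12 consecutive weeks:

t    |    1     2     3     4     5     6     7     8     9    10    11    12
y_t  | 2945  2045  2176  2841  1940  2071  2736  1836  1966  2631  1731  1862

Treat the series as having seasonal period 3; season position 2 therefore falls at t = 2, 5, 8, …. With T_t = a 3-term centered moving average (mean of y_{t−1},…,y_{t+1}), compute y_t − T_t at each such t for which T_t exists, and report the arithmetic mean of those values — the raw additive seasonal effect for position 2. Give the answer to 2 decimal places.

-343.67

Season position 2 occurs at t = 2, 5, 8, 11 (where T_t is defined).
t=2: T_2 = 2388.6667; y_2 − T_2 = 2045 − 2388.6667 = -343.6667
t=5: T_5 = 2284.0000; y_5 − T_5 = 1940 − 2284.0000 = -344.0000
t=8: T_8 = 2179.3333; y_8 − T_8 = 1836 − 2179.3333 = -343.3333
t=11: T_11 = 2074.6667; y_11 − T_11 = 1731 − 2074.6667 = -343.6667
Mean deviation: (-343.6667 + -344.0000 + -343.3333 + -343.6667) / 4 = -343.67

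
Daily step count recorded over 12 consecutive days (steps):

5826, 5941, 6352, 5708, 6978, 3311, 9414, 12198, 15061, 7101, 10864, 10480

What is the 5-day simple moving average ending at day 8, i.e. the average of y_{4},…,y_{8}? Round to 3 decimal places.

Sum of periods 4–8: 5708 + 6978 + 3311 + 9414 + 12198 = 37609
Divide by 5: 37609 / 5 = 7521.800

7521.800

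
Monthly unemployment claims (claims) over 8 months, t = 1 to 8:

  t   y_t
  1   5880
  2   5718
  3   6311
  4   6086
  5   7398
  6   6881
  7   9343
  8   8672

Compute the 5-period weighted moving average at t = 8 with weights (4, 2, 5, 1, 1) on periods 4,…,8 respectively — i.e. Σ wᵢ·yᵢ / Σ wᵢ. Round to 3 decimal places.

Weighted sum: 4·6086 + 2·7398 + 5·6881 + 1·9343 + 1·8672 = 24344 + 14796 + 34405 + 9343 + 8672 = 91560
Weight total: 4 + 2 + 5 + 1 + 1 = 13
WMA = 91560 / 13 = 7043.077

7043.077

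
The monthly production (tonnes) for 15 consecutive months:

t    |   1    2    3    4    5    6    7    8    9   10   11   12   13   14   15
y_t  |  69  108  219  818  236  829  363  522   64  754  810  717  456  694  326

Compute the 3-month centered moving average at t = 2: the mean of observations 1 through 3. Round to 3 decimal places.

Sum of periods 1–3: 69 + 108 + 219 = 396
Divide by 3: 396 / 3 = 132.000

132.000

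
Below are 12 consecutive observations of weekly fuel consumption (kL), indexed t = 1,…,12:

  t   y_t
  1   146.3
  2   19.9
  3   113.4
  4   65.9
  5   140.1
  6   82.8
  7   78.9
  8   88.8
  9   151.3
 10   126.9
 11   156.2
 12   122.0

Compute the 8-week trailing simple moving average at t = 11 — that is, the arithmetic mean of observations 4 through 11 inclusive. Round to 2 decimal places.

Sum of periods 4–11: 65.9 + 140.1 + 82.8 + 78.9 + 88.8 + 151.3 + 126.9 + 156.2 = 890.9
Divide by 8: 890.9 / 8 = 111.36

111.36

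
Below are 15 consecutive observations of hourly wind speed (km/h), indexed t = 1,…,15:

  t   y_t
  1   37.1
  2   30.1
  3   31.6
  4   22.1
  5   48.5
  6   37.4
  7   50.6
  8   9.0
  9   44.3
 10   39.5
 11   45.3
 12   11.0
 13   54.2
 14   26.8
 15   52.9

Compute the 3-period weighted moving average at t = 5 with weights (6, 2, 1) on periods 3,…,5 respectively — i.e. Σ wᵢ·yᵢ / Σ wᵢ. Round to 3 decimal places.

Weighted sum: 6·31.6 + 2·22.1 + 1·48.5 = 189.6 + 44.2 + 48.5 = 282.3
Weight total: 6 + 2 + 1 = 9
WMA = 282.3 / 9 = 31.367

31.367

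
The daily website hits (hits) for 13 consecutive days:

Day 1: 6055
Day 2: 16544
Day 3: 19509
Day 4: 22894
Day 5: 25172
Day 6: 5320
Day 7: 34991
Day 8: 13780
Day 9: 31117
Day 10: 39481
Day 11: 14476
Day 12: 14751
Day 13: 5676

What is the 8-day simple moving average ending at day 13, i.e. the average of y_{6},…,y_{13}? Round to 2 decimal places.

19949.00

Sum of periods 6–13: 5320 + 34991 + 13780 + 31117 + 39481 + 14476 + 14751 + 5676 = 159592
Divide by 8: 159592 / 8 = 19949.00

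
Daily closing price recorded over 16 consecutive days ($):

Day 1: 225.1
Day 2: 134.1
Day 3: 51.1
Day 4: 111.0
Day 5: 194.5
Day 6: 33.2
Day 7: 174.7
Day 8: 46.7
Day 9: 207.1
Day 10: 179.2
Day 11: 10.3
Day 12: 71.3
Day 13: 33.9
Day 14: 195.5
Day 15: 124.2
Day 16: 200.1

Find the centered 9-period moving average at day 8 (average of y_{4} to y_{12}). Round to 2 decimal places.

Sum of periods 4–12: 111.0 + 194.5 + 33.2 + 174.7 + 46.7 + 207.1 + 179.2 + 10.3 + 71.3 = 1028.0
Divide by 9: 1028.0 / 9 = 114.22

114.22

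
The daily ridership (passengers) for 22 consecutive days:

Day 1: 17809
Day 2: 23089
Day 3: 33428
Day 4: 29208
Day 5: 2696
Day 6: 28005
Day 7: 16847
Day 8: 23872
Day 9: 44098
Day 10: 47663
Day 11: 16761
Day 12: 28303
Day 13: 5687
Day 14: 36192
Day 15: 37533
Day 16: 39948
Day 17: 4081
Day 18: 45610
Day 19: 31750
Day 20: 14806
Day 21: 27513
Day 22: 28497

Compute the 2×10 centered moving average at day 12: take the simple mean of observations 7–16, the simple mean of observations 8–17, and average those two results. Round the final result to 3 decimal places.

Sum over 7–16: 16847 + 23872 + 44098 + 47663 + 16761 + 28303 + 5687 + 36192 + 37533 + 39948 = 296904
Sum over 8–17: 23872 + 44098 + 47663 + 16761 + 28303 + 5687 + 36192 + 37533 + 39948 + 4081 = 284138
CMA at t=12 = (296904 + 284138) / (2·10) = 581042 / 20 = 29052.100

29052.100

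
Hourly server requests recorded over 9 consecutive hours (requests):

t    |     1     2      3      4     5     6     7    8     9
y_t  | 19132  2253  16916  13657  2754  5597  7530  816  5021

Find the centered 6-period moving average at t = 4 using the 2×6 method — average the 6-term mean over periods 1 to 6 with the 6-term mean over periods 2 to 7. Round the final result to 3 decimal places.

Sum over 1–6: 19132 + 2253 + 16916 + 13657 + 2754 + 5597 = 60309
Sum over 2–7: 2253 + 16916 + 13657 + 2754 + 5597 + 7530 = 48707
CMA at t=4 = (60309 + 48707) / (2·6) = 109016 / 12 = 9084.667

9084.667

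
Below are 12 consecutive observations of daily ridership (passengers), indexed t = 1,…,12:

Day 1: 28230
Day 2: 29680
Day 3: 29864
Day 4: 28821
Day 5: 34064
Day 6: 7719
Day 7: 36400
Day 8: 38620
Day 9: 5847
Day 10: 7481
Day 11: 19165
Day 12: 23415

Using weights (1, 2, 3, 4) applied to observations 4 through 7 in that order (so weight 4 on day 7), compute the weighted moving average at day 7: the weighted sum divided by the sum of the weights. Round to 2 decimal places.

26570.60

Weighted sum: 1·28821 + 2·34064 + 3·7719 + 4·36400 = 28821 + 68128 + 23157 + 145600 = 265706
Weight total: 1 + 2 + 3 + 4 = 10
WMA = 265706 / 10 = 26570.60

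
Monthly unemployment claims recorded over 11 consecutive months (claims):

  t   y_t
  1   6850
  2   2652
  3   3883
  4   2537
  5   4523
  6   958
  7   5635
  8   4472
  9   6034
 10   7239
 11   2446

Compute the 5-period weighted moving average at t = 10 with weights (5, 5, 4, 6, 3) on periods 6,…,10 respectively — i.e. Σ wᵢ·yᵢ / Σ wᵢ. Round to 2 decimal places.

Weighted sum: 5·958 + 5·5635 + 4·4472 + 6·6034 + 3·7239 = 4790 + 28175 + 17888 + 36204 + 21717 = 108774
Weight total: 5 + 5 + 4 + 6 + 3 = 23
WMA = 108774 / 23 = 4729.30

4729.30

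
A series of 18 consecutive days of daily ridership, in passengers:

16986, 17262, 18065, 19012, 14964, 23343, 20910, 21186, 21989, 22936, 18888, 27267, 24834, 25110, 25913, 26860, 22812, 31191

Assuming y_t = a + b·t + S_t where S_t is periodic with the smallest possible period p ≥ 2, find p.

First differences y_{t+1} − y_t: 276, 803, 947, -4048, 8379, -2433, 276, 803, 947, -4048, 8379, -2433, 276, 803, …
The difference pattern repeats every 6 terms and not for any smaller step, so p = 6.

6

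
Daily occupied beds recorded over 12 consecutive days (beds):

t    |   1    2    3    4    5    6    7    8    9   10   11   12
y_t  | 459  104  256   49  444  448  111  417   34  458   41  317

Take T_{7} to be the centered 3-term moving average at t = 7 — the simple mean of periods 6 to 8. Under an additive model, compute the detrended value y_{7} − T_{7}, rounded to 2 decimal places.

Trend T_7 = (448 + 111 + 417) / 3 = 976/3 = 325.3333
Detrended value: 111 − 325.3333 = -214.33

-214.33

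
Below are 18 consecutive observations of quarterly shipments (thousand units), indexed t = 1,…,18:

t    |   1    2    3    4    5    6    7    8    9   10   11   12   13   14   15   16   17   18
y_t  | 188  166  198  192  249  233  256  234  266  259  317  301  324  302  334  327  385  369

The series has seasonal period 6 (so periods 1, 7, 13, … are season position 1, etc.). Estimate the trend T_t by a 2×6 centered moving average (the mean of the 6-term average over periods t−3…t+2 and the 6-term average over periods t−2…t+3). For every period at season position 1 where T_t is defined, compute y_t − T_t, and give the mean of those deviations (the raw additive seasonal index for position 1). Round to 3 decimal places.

12.125

Season position 1 occurs at t = 7, 13 (where T_t is defined).
t=7: T_7 = 243.91667; y_7 − T_7 = 256 − 243.91667 = 12.08333
t=13: T_13 = 311.83333; y_13 − T_13 = 324 − 311.83333 = 12.16667
Mean deviation: (12.08333 + 12.16667) / 2 = 12.125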